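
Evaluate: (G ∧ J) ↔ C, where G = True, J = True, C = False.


G = True, J = True, C = False
Step 1: G ∧ J = True AND True = True
Step 2: (True) ↔ C: true when both sides have same truth value.
Result: True ↔ False = False

False


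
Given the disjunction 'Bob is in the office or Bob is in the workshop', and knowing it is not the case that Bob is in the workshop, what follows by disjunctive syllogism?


Disjunctive syllogism: P ∨ Q, ¬P ⊢ Q
Disjunction: Bob is in the office ∨ Bob is in the workshop
We know it is not the case that Bob is in the workshop.
By disjunctive syllogism, the other disjunct must be true.

Bob is in the office


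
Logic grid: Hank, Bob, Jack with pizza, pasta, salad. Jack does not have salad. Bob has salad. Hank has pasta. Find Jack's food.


From clues:
  Hank → pasta
  Bob → salad
By elimination, Jack gets the remaining.

pizza


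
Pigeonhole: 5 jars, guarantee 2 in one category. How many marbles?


Pigeonhole: to guarantee k in one of n categories, need (k-1)×n + 1.
k = 2, n = 5
Minimum = (2-1) × 5 + 1 = 1 × 5 + 1

6


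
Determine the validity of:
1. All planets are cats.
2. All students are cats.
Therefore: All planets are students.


Premise 1: All planets are cats.
Premise 2: All students are cats.
Conclusion: All planets are students.
Fallacy: undistributed middle. cats is predicate in both.
Counterexample: planets and students could be disjoint subsets of cats.

Invalid


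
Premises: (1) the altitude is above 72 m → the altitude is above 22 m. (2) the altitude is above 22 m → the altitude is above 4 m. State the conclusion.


Hypothetical syllogism: P → Q, Q → R ⊢ P → R
Premise 1: the altitude is above 72 m → the altitude is above 22 m
Premise 2: the altitude is above 22 m → the altitude is above 4 m
Chain the implications: the middle term (the altitude is above 22 m) links the two.
Conclusion: If the altitude is above 72 m, then the altitude is above 4 m.

If the altitude is above 72 m, then the altitude is above 4 m.


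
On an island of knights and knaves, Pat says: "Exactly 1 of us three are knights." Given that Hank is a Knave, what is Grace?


Pat claims exactly 1 knights among Pat, Hank, Grace.
Given: Hank is a Knave.

Case 1: Pat is a Knight (tells truth)
  Then exactly 1 of the three are knights.
  Counting Pat, Hank: 1 knight(s) so far. Need 0 more → Grace = Knave.
Case 2: Pat is a Knave (lies)
  Then the count is NOT 1.
  If Grace = Knight, count = 1 = 1 → claim would be true, contradicts lie.
  If Grace = Knave, count = 0 ≠ 1 → lie confirmed ✓

Grace is a Knave.

Knave


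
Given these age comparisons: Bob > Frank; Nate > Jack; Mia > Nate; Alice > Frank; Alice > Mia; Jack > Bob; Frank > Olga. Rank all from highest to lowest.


Constraints: Bob > Frank; Nate > Jack; Mia > Nate; Alice > Frank; Alice > Mia; Jack > Bob; Frank > Olga
Method: at each step, the next-highest is the one remaining person who never appears on the smaller side of a constraint between remaining people.
  Step 1: remaining {Jack, Frank, Olga, Mia, Nate, Bob, Alice}; on the smaller side: {Jack, Frank, Olga, Mia, Nate, Bob} → Alice is next (Alice > Frank; Alice > Mia).
  Step 2: remaining {Jack, Frank, Olga, Mia, Nate, Bob}; on the smaller side: {Jack, Frank, Olga, Nate, Bob} → Mia is next (Mia > Nate).
  Step 3: remaining {Jack, Frank, Olga, Nate, Bob}; on the smaller side: {Jack, Frank, Olga, Bob} → Nate is next (Nate > Jack).
  Step 4: remaining {Jack, Frank, Olga, Bob}; on the smaller side: {Frank, Olga, Bob} → Jack is next (Jack > Bob).
  Step 5: remaining {Frank, Olga, Bob}; on the smaller side: {Frank, Olga} → Bob is next (Bob > Frank).
  Step 6: remaining {Frank, Olga}; on the smaller side: {Olga} → Frank is next (Frank > Olga).
  Step 7: only Olga remains → lowest.
Final ranking (highest to lowest):

Alice > Mia > Nate > Jack > Bob > Frank > Olga


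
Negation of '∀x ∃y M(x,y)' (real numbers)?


Original: ∀x ∃y M(x,y)
Rule: ¬∀→∃, ¬∃→∀, negate predicate.
Negation: ∃x ∀y ¬M(x,y)

∃x ∀y ¬M(x,y)


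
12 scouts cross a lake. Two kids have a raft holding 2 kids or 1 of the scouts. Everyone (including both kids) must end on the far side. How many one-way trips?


Per crossing of one of the scouts: kids→, one←, one of the scouts→, one← = 4 trips
12 × 4 = 48, + 1 final kids→ = 49
Minimum trips = 49

49


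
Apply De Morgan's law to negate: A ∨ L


De Morgan's law: ¬(P ∨ Q) ≡ ¬P ∧ ¬Q
¬(A ∨ L) = ¬A ∧ ¬L

¬A ∧ ¬L


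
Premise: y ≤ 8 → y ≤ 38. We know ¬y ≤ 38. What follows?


Modus tollens: P → Q, ¬Q ⊢ ¬P
P: y ≤ 8
Q: y ≤ 38
We have P → Q and Q is false.
By modus tollens, P must be false.

It is not the case that y ≤ 8


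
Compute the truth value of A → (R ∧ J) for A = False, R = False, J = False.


A = False, R = False, J = False
Step 1: R ∧ J = False AND False = False
Step 2: A → (False): false only when A=True and consequent=False.
Result: True

True


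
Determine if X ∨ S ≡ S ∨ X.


Expression 1: X ∨ S
Expression 2: S ∨ X
Truth table (X S | Expr1 Expr2):
  T T |   T     T
  T F |   T     T
  F T |   T     T
  F F |   F     F
All 4 rows agree, so the expressions are logically equivalent.

Yes


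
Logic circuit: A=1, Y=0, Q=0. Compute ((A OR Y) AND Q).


A OR Y = 1|0 = 1
1 AND 0 = 0

0


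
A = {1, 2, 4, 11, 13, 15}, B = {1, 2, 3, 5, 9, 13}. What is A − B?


A = {1, 2, 4, 11, 13, 15}
B = {1, 2, 3, 5, 9, 13}
Operation: difference A − B
In A but not B: 4, 11, 15

{4, 11, 15}


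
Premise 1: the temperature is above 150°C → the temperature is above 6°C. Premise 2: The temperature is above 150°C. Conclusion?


Modus ponens: P → Q, P ⊢ Q
P: the temperature is above 150°C
Q: the temperature is above 6°C
We have P → Q and P is true.
By modus ponens, Q must be true.

The temperature is above 6°C


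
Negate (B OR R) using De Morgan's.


De Morgan's law: ¬(P ∨ Q) ≡ ¬P ∧ ¬Q
¬(B ∨ R) = ¬B ∧ ¬R

¬B ∧ ¬R


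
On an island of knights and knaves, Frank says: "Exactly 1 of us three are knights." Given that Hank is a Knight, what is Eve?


Frank claims exactly 1 knights among Frank, Hank, Eve.
Given: Hank is a Knight.

Case 1: Frank is a Knight (tells truth)
  Then exactly 1 of the three are knights.
  Counting Frank, Hank: 2 knight(s) so far. Need -1 more → impossible.
Case 2: Frank is a Knave (lies)
  Then the count is NOT 1.
  If Eve = Knave, count = 1 = 1 → claim would be true, contradicts lie.
  If Eve = Knight, count = 2 ≠ 1 → lie confirmed ✓

Eve is a Knight.

Knight


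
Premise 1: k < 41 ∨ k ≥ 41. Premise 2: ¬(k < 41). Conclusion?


Disjunctive syllogism: P ∨ Q, ¬P ⊢ Q
Disjunction: k < 41 ∨ k ≥ 41
We know it is not the case that k < 41.
By disjunctive syllogism, the other disjunct must be true.

k ≥ 41


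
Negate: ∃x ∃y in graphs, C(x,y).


Original: ∃x ∃y C(x,y)
Rule: ¬∀→∃, ¬∃→∀, negate predicate.
Negation: ∀x ∀y ¬C(x,y)

∀x ∀y ¬C(x,y)


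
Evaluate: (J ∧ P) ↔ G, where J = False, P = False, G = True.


J = False, P = False, G = True
Step 1: J ∧ P = False AND False = False
Step 2: (False) ↔ G: true when both sides have same truth value.
Result: False ↔ True = False

False


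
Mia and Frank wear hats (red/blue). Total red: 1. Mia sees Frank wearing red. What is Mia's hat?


Total red = 1, Frank = red
Red accounted for: 1
Remaining for Mia: 0
Mia's hat is blue.

blue


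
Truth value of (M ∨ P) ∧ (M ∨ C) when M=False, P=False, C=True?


M = False, P = False, C = True
Expression: (M ∨ P) ∧ (M ∨ C)
Step 1: M ∨ P = False OR False = False
Step 2: M ∨ C = False OR True = True
Step 3: (False) ∧ (True) = False AND True = False

False


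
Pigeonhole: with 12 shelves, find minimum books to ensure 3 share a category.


Pigeonhole: to guarantee k in one of n categories, need (k-1)×n + 1.
k = 3, n = 12
Minimum = (3-1) × 12 + 1 = 2 × 12 + 1

25


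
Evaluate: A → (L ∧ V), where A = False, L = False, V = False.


A = False, L = False, V = False
Step 1: L ∧ V = False AND False = False
Step 2: A → (False): false only when A=True and consequent=False.
Result: True

True


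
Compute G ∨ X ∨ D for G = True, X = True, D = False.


G = True, X = True, D = False
Step 1: G ∨ X = True OR True = True
Step 2: True ∨ D = True OR False = True
OR is true when at least one operand is true.

True


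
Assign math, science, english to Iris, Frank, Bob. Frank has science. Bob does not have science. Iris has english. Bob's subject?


From clues:
  Frank → science
  Iris → english
By elimination, Bob gets the remaining.

math


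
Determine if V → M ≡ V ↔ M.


Expression 1: V → M
Expression 2: V ↔ M
Truth table (V M | Expr1 Expr2):
  T T |   T     T
  T F |   F     F
  F T |   T     F   ← differ
  F F |   T     T
Counterexample: V=F, M=T gives Expr1 = T but Expr2 = F, so the expressions are NOT logically equivalent.

No


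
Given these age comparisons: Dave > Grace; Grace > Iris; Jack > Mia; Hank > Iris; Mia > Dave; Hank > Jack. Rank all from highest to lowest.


Constraints: Dave > Grace; Grace > Iris; Jack > Mia; Hank > Iris; Mia > Dave; Hank > Jack
Method: at each step, the next-highest is the one remaining person who never appears on the smaller side of a constraint between remaining people.
  Step 1: remaining {Mia, Iris, Jack, Dave, Grace, Hank}; on the smaller side: {Mia, Iris, Jack, Dave, Grace} → Hank is next (Hank > Iris; Hank > Jack).
  Step 2: remaining {Mia, Iris, Jack, Dave, Grace}; on the smaller side: {Mia, Iris, Dave, Grace} → Jack is next (Jack > Mia).
  Step 3: remaining {Mia, Iris, Dave, Grace}; on the smaller side: {Iris, Dave, Grace} → Mia is next (Mia > Dave).
  Step 4: remaining {Iris, Dave, Grace}; on the smaller side: {Iris, Grace} → Dave is next (Dave > Grace).
  Step 5: remaining {Iris, Grace}; on the smaller side: {Iris} → Grace is next (Grace > Iris).
  Step 6: only Iris remains → lowest.
Final ranking (highest to lowest):

Hank > Jack > Mia > Dave > Grace > Iris


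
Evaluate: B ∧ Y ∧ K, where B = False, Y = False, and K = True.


B = False, Y = False, K = True
Step 1: B ∧ Y = False AND False = False
Step 2: (False) ∧ K = (False) AND True = False
AND is true only when ALL operands are true.

False


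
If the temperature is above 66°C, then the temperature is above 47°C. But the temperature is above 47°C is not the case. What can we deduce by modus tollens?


Modus tollens: P → Q, ¬Q ⊢ ¬P
P: the temperature is above 66°C
Q: the temperature is above 47°C
We have P → Q and Q is false.
By modus tollens, P must be false.

It is not the case that the temperature is above 66°C


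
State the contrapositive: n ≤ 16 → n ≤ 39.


Original: If n ≤ 16, then n ≤ 39
Contrapositive: If ¬Q, then ¬P
Negate Q: not (n ≤ 39)
Negate P: not (n ≤ 16)

If not (n ≤ 39), then not (n ≤ 16).


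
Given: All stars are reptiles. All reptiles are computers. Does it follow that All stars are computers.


Premise 1: All stars are reptiles.
Premise 2: All reptiles are computers.
Conclusion: All stars are computers.
Barbara syllogism (AAA-1): All A are B, All B are C → All A are C.
Middle term (reptiles) distributed in premise 2.

Valid


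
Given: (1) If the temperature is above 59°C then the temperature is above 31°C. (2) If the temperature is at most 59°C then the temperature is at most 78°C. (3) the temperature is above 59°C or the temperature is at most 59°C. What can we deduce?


Constructive dilemma: (P → Q) ∧ (R → S), P ∨ R ⊢ Q ∨ S
Premise 1: the temperature is above 59°C → the temperature is above 31°C
Premise 2: the temperature is at most 59°C → the temperature is at most 78°C
Premise 3: the temperature is above 59°C ∨ the temperature is at most 59°C
Case 1: Assuming the temperature is above 59°C, then by Premise 1, the temperature is above 31°C.
Case 2: Assuming the temperature is at most 59°C, then by Premise 2, the temperature is at most 78°C.
Since one of the temperature is above 59°C or the temperature is at most 59°C must hold, we get the temperature is above 31°C or the temperature is at most 78°C.

The temperature is above 31°C or the temperature is at most 78°C.


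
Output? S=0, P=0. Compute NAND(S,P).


S AND P = 0
NOT(0) = 1

1


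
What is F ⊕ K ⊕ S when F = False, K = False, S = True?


F = False, K = False, S = True
Step 1: F ⊕ K = False XOR False = False
Step 2: False ⊕ S = False XOR True = True
XOR is true when an odd number of operands are true.

True


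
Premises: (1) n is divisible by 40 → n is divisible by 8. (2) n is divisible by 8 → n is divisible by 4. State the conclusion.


Hypothetical syllogism: P → Q, Q → R ⊢ P → R
Premise 1: n is divisible by 40 → n is divisible by 8
Premise 2: n is divisible by 8 → n is divisible by 4
Chain the implications: the middle term (n is divisible by 8) links the two.
Conclusion: If n is divisible by 40, then n is divisible by 4.

If n is divisible by 40, then n is divisible by 4.


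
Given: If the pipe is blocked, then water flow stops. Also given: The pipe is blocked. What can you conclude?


Modus ponens: P → Q, P ⊢ Q
P: the pipe is blocked
Q: water flow stops
We have P → Q and P is true.
By modus ponens, Q must be true.

Water flow stops


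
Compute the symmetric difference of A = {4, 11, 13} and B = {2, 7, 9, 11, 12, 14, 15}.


A = {4, 11, 13}
B = {2, 7, 9, 11, 12, 14, 15}
Operation: symmetric difference
In A only: [4, 13], in B only: [2, 7, 9, 12, 14, 15]

{2, 4, 7, 9, 12, 13, 14, 15}


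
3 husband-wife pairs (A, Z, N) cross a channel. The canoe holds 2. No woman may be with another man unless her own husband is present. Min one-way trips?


Label couples A, Z, N (H = husband, W = wife).
Counting alone: 6 people, the canoe carries 2 and someone must bring it back, so each round trip nets at most +1 on the far side until the last crossing → at least 9 trips. The jealousy constraint makes 9 impossible; the shortest valid schedule has 11:
1. WA+WZ →  (far: WA,WZ; near: HA,HZ,HN,WN)
2. WA ←       (far: WZ; near: HA,HZ,HN,WA,WN)
3. WA+WN →  (far: WA,WZ,WN; near: HA,HZ,HN)
4. WA ←       (far: WZ,WN; near: HA,HZ,HN,WA)
5. HZ+HN →  (far: HZ,WZ,HN,WN; near: HA,WA)
6. HZ+WZ ←  (far: HN,WN; near: HA,WA,HZ,WZ)
7. HA+HZ →  (far: HA,HZ,HN,WN; near: WA,WZ)
8. WN ←       (far: HA,HZ,HN; near: WA,WZ,WN)
9. WA+WZ →  (far: HA,WA,HZ,WZ,HN; near: WN)
10. HN ←      (far: HA,WA,HZ,WZ; near: HN,WN)
11. HN+WN → (far: all six; near: empty)
In every state each wife is either with her husband or with no other man.
Minimum trips = 11

11


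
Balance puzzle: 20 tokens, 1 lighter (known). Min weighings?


Each weighing has 3 outcomes (left heavy / balance / right heavy), so k weighings distinguish at most 3^k cases; splitting into three near-equal groups achieves this.
Need 3^k ≥ 20: 3^2 = 9 < 20 ≤ 3^3 = 27
k = ⌈log₃(20)⌉ = 3

3


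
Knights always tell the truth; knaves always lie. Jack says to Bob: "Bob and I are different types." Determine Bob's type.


Jack says: "Bob and I are different types."
Case 1: Jack is a Knight (truth-teller)
  Statement is true → they ARE different → Bob is a Knave
Case 2: Jack is a Knave (liar)
  Statement is false → they are NOT different → Bob is a Knave
In both cases, Bob is a Knave.

Knave


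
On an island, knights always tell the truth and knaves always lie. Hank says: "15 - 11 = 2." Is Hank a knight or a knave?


Statement: "15 - 11 = 2."
Actual: 15 - 11 = 4
Claimed: 2
Statement is FALSE → Hank lies → Knave

Knave


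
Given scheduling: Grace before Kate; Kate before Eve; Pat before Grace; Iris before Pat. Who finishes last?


Constraints: Grace before Kate; Kate before Eve; Pat before Grace; Iris before Pat
The last task can have nothing scheduled after it, so it must never appear on the left of a 'before'.
Tasks appearing before some other task: Grace, Kate, Pat, Iris.
The only task not in that list is Eve → it is last.

Eve


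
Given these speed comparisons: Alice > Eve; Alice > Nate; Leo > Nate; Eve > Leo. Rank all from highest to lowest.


Constraints: Alice > Eve; Alice > Nate; Leo > Nate; Eve > Leo
Method: at each step, the next-highest is the one remaining person who never appears on the smaller side of a constraint between remaining people.
  Step 1: remaining {Nate, Leo, Alice, Eve}; on the smaller side: {Nate, Leo, Eve} → Alice is next (Alice > Eve; Alice > Nate).
  Step 2: remaining {Nate, Leo, Eve}; on the smaller side: {Nate, Leo} → Eve is next (Eve > Leo).
  Step 3: remaining {Nate, Leo}; on the smaller side: {Nate} → Leo is next (Leo > Nate).
  Step 4: only Nate remains → lowest.
Final ranking (highest to lowest):

Alice > Eve > Leo > Nate


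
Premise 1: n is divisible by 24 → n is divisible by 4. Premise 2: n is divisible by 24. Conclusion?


Modus ponens: P → Q, P ⊢ Q
P: n is divisible by 24
Q: n is divisible by 4
We have P → Q and P is true.
By modus ponens, Q must be true.

n is divisible by 4


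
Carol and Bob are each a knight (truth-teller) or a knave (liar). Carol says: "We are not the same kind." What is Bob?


Carol says: "We are not the same kind."
Case 1: Carol is a Knight (truth-teller)
  Statement is true → they ARE different → Bob is a Knave
Case 2: Carol is a Knave (liar)
  Statement is false → they are NOT different → Bob is a Knave
In both cases, Bob is a Knave.

Knave


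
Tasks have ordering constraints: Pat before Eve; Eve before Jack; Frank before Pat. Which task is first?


Constraints: Pat before Eve; Eve before Jack; Frank before Pat
The first task can have nothing scheduled before it, so it must never appear on the right of a 'before'.
Tasks appearing after some 'before': Eve, Jack, Pat.
The only task not in that list is Frank → it is first.

Frank


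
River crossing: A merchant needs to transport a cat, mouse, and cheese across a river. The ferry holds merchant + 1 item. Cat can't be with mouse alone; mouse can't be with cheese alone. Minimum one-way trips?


1. merchant+mouse → 2. merchant ← 3. merchant+cat → 4. merchant+mouse ← 5. merchant+cheese → 6. merchant ← 7. merchant+mouse →
Minimum trips = 7

7


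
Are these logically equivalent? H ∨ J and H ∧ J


Expression 1: H ∨ J
Expression 2: H ∧ J
Truth table (H J | Expr1 Expr2):
  T T |   T     T
  T F |   T     F   ← differ
  F T |   T     F   ← differ
  F F |   F     F
Counterexample: H=T, J=F gives Expr1 = T but Expr2 = F, so the expressions are NOT logically equivalent.

No


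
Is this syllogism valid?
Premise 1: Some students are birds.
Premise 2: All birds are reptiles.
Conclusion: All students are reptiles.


Premise 1: Some students are birds.
Premise 2: All birds are reptiles.
Conclusion: All students are reptiles.
Fallacy: illicit minor. The minor term (students) is distributed in the conclusion ('All students ...') but undistributed in its premise ('Some students are birds' doesn't cover all students).
Only 'Some students are reptiles' follows, not 'All'.

Invalid


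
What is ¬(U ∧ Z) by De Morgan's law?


De Morgan's law: ¬(P ∧ Q) ≡ ¬P ∨ ¬Q
¬(U ∧ Z) = ¬U ∨ ¬Z

¬U ∨ ¬Z


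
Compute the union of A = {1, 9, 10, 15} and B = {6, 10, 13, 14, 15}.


A = {1, 9, 10, 15}
B = {6, 10, 13, 14, 15}
Operation: union
All elements combined: 1, 6, 9, 10, 13, 14, 15

{1, 6, 9, 10, 13, 14, 15}


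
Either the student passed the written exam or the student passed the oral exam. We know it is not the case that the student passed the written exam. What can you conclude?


Disjunctive syllogism: P ∨ Q, ¬P ⊢ Q
Disjunction: the student passed the written exam ∨ the student passed the oral exam
We know it is not the case that the student passed the written exam.
By disjunctive syllogism, the other disjunct must be true.

The student passed the oral exam


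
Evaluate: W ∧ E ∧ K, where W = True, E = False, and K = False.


W = True, E = False, K = False
Step 1: W ∧ E = True AND False = False
Step 2: (False) ∧ K = (False) AND False = False
AND is true only when ALL operands are true.

False


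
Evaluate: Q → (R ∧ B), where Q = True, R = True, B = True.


Q = True, R = True, B = True
Step 1: R ∧ B = True AND True = True
Step 2: Q → (True): false only when Q=True and consequent=False.
Result: True

True


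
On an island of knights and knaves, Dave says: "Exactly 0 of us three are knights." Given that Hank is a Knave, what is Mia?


Dave claims exactly 0 knights among Dave, Hank, Mia.
Given: Hank is a Knave.

Case 1: Dave is a Knight (tells truth)
  Then exactly 0 of the three are knights.
  Counting Dave, Hank: 1 knight(s) so far. Need -1 more → impossible.
Case 2: Dave is a Knave (lies)
  Then the count is NOT 0.
  If Mia = Knave, count = 0 = 0 → claim would be true, contradicts lie.
  If Mia = Knight, count = 1 ≠ 0 → lie confirmed ✓

Mia is a Knight.

Knight


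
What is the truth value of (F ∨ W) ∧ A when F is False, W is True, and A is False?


F = False, W = True, A = False
Step 1: F ∨ W = False OR True = True
Step 2: True ∧ A = True AND False = False
OR is true when at least one operand is true; AND requires both.

False


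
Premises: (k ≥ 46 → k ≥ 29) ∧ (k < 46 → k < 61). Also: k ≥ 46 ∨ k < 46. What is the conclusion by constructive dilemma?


Constructive dilemma: (P → Q) ∧ (R → S), P ∨ R ⊢ Q ∨ S
Premise 1: k ≥ 46 → k ≥ 29
Premise 2: k < 46 → k < 61
Premise 3: k ≥ 46 ∨ k < 46
Case 1: Assuming k ≥ 46, then by Premise 1, k ≥ 29.
Case 2: Assuming k < 46, then by Premise 2, k < 61.
Since one of k ≥ 46 or k < 46 must hold, we get k ≥ 29 or k < 61.

k ≥ 29 or k < 61.


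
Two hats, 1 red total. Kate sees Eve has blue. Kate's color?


Total red = 1, Eve = blue
Red accounted for: 0
Remaining for Kate: 1
Kate's hat is red.

red


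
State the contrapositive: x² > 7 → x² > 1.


Original: If x² > 7, then x² > 1
Contrapositive: If ¬Q, then ¬P
Negate Q: not (x² > 1)
Negate P: not (x² > 7)

If not (x² > 1), then not (x² > 7).


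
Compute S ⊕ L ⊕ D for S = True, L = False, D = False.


S = True, L = False, D = False
Step 1: S ⊕ L = True XOR False = True
Step 2: True ⊕ D = True XOR False = True
XOR is true when an odd number of operands are true.

True


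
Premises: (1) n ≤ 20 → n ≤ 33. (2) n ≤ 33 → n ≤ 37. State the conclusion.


Hypothetical syllogism: P → Q, Q → R ⊢ P → R
Premise 1: n ≤ 20 → n ≤ 33
Premise 2: n ≤ 33 → n ≤ 37
Chain the implications: the middle term (n ≤ 33) links the two.
Conclusion: If n ≤ 20, then n ≤ 37.

If n ≤ 20, then n ≤ 37.


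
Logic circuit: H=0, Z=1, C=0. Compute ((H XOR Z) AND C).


H XOR Z = 0^1 = 1
1 AND 0 = 0

0


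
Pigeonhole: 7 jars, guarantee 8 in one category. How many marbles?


Pigeonhole: to guarantee k in one of n categories, need (k-1)×n + 1.
k = 8, n = 7
Minimum = (8-1) × 7 + 1 = 7 × 7 + 1

50


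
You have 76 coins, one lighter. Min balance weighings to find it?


Each weighing has 3 outcomes (left heavy / balance / right heavy), so k weighings distinguish at most 3^k cases; splitting into three near-equal groups achieves this.
Need 3^k ≥ 76: 3^3 = 27 < 76 ≤ 3^4 = 81
k = ⌈log₃(76)⌉ = 4

4


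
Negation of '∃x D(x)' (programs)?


Original: ∃x D(x)
Rule: ¬∀→∃, ¬∃→∀, negate predicate.
Negation: ∀x ¬D(x)

∀x ¬D(x)


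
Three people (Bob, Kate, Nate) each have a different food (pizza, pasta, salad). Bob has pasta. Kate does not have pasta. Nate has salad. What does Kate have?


From clues:
  Nate → salad
  Bob → pasta
By elimination, Kate gets the remaining.

pizza


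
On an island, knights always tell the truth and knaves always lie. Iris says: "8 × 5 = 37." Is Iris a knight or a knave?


Statement: "8 × 5 = 37."
Actual: 8 × 5 = 40
Claimed: 37
Statement is FALSE → Iris lies → Knave

Knave


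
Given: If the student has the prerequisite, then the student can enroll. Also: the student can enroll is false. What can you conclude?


Modus tollens: P → Q, ¬Q ⊢ ¬P
P: the student has the prerequisite
Q: the student can enroll
We have P → Q and Q is false.
By modus tollens, P must be false.

It is not the case that the student has the prerequisite


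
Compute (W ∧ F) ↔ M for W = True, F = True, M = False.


W = True, F = True, M = False
Step 1: W ∧ F = True AND True = True
Step 2: (True) ↔ M: true when both sides have same truth value.
Result: True ↔ False = False

False


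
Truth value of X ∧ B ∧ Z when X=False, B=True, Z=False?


X = False, B = True, Z = False
Expression: X ∧ B ∧ Z
Step 1: X ∧ B = False AND True = False
Step 2: (False) ∧ Z = False AND False = False

False


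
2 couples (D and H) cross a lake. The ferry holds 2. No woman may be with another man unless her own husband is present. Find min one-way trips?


Label couples D and H.
1. WD+WH → (far: WD,WH; near: HD,HH)
2. WD ←   (far: WH; near: HD,HH,WD)
3. HD+HH → (far: HD,HH,WH; near: WD)
4. HD ←   (far: HH,WH; near: HD,WD)  — HD returns, since WD is alone on near bank
5. HD+WD → (far: all four; near: empty)
Every state respects the constraint.
Minimum trips = 5

5


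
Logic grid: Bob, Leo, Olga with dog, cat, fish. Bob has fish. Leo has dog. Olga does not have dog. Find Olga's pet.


From clues:
  Leo → dog
  Bob → fish
By elimination, Olga gets the remaining.

cat


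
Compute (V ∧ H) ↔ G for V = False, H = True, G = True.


V = False, H = True, G = True
Step 1: V ∧ H = False AND True = False
Step 2: (False) ↔ G: true when both sides have same truth value.
Result: False ↔ True = False

False


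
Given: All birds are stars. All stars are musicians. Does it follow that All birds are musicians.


Premise 1: All birds are stars.
Premise 2: All stars are musicians.
Conclusion: All birds are musicians.
Barbara syllogism (AAA-1): All A are B, All B are C → All A are C.
Middle term (stars) distributed in premise 2.

Valid


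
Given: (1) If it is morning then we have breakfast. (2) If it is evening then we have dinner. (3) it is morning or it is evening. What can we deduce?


Constructive dilemma: (P → Q) ∧ (R → S), P ∨ R ⊢ Q ∨ S
Premise 1: it is morning → we have breakfast
Premise 2: it is evening → we have dinner
Premise 3: it is morning ∨ it is evening
Case 1: Assuming it is morning, then by Premise 1, we have breakfast.
Case 2: Assuming it is evening, then by Premise 2, we have dinner.
Since one of it is morning or it is evening must hold, we get we have breakfast or we have dinner.

We have breakfast or we have dinner.


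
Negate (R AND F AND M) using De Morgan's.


De Morgan's law: ¬(P ∧ Q ∧ R) ≡ ¬P ∨ ¬Q ∨ ¬R
¬(R ∧ F ∧ M) = ¬R ∨ ¬F ∨ ¬M

¬R ∨ ¬F ∨ ¬M


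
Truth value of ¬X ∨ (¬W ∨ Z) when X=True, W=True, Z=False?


X = True, W = True, Z = False
Expression: ¬X ∨ (¬W ∨ Z)
Step 1: ¬W = NOT True = False
Step 2: ¬W ∨ Z = False OR False = False
Step 3: ¬X = NOT True = False
Step 4: (False) ∨ (False) = False OR False = False

False


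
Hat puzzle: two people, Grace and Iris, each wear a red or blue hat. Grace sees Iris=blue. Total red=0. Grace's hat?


Total red = 0, Iris = blue
Red accounted for: 0
Remaining for Grace: 0
Grace's hat is blue.

blue


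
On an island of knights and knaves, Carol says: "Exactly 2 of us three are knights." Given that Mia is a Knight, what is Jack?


Carol claims exactly 2 knights among Carol, Mia, Jack.
Given: Mia is a Knight.

Case 1: Carol is a Knight (tells truth)
  Then exactly 2 of the three are knights.
  Counting Carol, Mia: 2 knight(s) so far. Need 0 more → Jack = Knave.
Case 2: Carol is a Knave (lies)
  Then the count is NOT 2.
  If Jack = Knight, count = 2 = 2 → claim would be true, contradicts lie.
  If Jack = Knave, count = 1 ≠ 2 → lie confirmed ✓

Jack is a Knave.

Knave


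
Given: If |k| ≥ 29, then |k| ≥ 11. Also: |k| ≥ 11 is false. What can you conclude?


Modus tollens: P → Q, ¬Q ⊢ ¬P
P: |k| ≥ 29
Q: |k| ≥ 11
We have P → Q and Q is false.
By modus tollens, P must be false.

It is not the case that |k| ≥ 29


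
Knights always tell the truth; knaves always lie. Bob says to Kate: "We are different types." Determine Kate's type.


Bob says: "We are different types."
Case 1: Bob is a Knight (truth-teller)
  Statement is true → they ARE different → Kate is a Knave
Case 2: Bob is a Knave (liar)
  Statement is false → they are NOT different → Kate is a Knave
In both cases, Kate is a Knave.

Knave


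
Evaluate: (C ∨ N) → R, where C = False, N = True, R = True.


C = False, N = True, R = True
Step 1: C ∨ N = False OR True = True
Step 2: (True) → R: false only when antecedent=True and R=False.
Result: True

True


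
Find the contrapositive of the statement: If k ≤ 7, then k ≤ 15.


Original: If k ≤ 7, then k ≤ 15
Contrapositive: If ¬Q, then ¬P
Negate Q: not (k ≤ 15)
Negate P: not (k ≤ 7)

If not (k ≤ 15), then not (k ≤ 7).


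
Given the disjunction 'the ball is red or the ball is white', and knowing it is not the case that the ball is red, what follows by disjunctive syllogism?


Disjunctive syllogism: P ∨ Q, ¬P ⊢ Q
Disjunction: the ball is red ∨ the ball is white
We know it is not the case that the ball is red.
By disjunctive syllogism, the other disjunct must be true.

The ball is white


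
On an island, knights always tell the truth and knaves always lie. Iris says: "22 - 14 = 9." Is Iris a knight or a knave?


Statement: "22 - 14 = 9."
Actual: 22 - 14 = 8
Claimed: 9
Statement is FALSE → Iris lies → Knave

Knave


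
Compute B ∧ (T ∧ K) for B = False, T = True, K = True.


B = False, T = True, K = True
Step 1: T ∧ K = True AND True = True
Step 2: B ∧ True = False AND True = False
AND is true only when ALL operands are true.

False


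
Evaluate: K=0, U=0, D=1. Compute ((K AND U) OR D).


K AND U = 0&0 = 0
0 OR 1 = 1

1


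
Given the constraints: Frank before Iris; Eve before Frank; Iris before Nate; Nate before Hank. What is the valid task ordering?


Constraints: Frank before Iris; Eve before Frank; Iris before Nate; Nate before Hank
Method: repeatedly schedule the remaining task that has no remaining task required before it.
  Step 1: remaining {Hank, Frank, Eve, Iris, Nate}; every task except Eve still has a predecessor pending → schedule Eve.
  Step 2: remaining {Hank, Frank, Iris, Nate}; every task except Frank still has a predecessor pending → schedule Frank.
  Step 3: remaining {Hank, Iris, Nate}; every task except Iris still has a predecessor pending → schedule Iris.
  Step 4: remaining {Hank, Nate}; every task except Nate still has a predecessor pending → schedule Nate.
  Step 5: only Hank remains → schedule Hank.
Resulting order:

Eve → Frank → Iris → Nate → Hank


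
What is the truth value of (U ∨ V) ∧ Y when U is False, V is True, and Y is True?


U = False, V = True, Y = True
Step 1: U ∨ V = False OR True = True
Step 2: True ∧ Y = True AND True = True
OR is true when at least one operand is true; AND requires both.

True


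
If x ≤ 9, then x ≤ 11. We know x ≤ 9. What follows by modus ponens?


Modus ponens: P → Q, P ⊢ Q
P: x ≤ 9
Q: x ≤ 11
We have P → Q and P is true.
By modus ponens, Q must be true.

x ≤ 11


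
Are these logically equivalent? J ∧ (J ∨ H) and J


Expression 1: J ∧ (J ∨ H)
Expression 2: J
Truth table (J H | Expr1 Expr2):
  T T |   T     T
  T F |   T     T
  F T |   F     F
  F F |   F     F
All 4 rows agree, so the expressions are logically equivalent.

Yes


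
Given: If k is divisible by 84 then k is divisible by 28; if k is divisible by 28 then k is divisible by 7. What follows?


Hypothetical syllogism: P → Q, Q → R ⊢ P → R
Premise 1: k is divisible by 84 → k is divisible by 28
Premise 2: k is divisible by 28 → k is divisible by 7
Chain the implications: the middle term (k is divisible by 28) links the two.
Conclusion: If k is divisible by 84, then k is divisible by 7.

If k is divisible by 84, then k is divisible by 7.


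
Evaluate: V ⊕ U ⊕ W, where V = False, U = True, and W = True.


V = False, U = True, W = True
Step 1: V ⊕ U = False XOR True = True
Step 2: True ⊕ W = True XOR True = False
XOR is true when an odd number of operands are true.

False


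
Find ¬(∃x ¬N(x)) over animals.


Original: ∃x ¬N(x)
Rule: ¬∀→∃, ¬∃→∀, negate predicate.
Negation: ∀x N(x)

∀x N(x)


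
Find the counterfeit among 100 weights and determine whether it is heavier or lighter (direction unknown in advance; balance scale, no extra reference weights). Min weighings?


Let n = 100. 200 possibilities (n weights × lighter/heavier); each weighing has 3 outcomes.
Bound for k weighings: say the first weighing puts j weights on each pan. If it tips, the 2j weighed weights remain suspects (each with a known direction) and k-1 weighings give 3^(k-1) outcomes; 3^(k-1) is odd, so 2j ≤ 3^(k-1) - 1. If it balances, the n - 2j unweighed weights remain with direction unknown: 2(n - 2j) ≤ 3^(k-1) - 1 by the same parity argument. Adding, n ≤ (3^(k-1) - 1) + (3^(k-1) - 1)/2 = (3^k - 3)/2, and the classical three-group strategy achieves this (3 weights in 2 weighings, 12 in 3, 39 in 4, 120 in 5).
So we need the smallest k with (3^k - 3)/2 ≥ 100.
k = 4: (3^4 - 3)/2 = 39 < 100 ✗
k = 5: (3^5 - 3)/2 = 120 ≥ 100 ✓

5


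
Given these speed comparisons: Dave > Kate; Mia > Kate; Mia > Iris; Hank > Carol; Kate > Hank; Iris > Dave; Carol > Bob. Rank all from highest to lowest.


Constraints: Dave > Kate; Mia > Kate; Mia > Iris; Hank > Carol; Kate > Hank; Iris > Dave; Carol > Bob
Method: at each step, the next-highest is the one remaining person who never appears on the smaller side of a constraint between remaining people.
  Step 1: remaining {Hank, Kate, Iris, Dave, Mia, Carol, Bob}; on the smaller side: {Hank, Kate, Iris, Dave, Carol, Bob} → Mia is next (Mia > Kate; Mia > Iris).
  Step 2: remaining {Hank, Kate, Iris, Dave, Carol, Bob}; on the smaller side: {Hank, Kate, Dave, Carol, Bob} → Iris is next (Iris > Dave).
  Step 3: remaining {Hank, Kate, Dave, Carol, Bob}; on the smaller side: {Hank, Kate, Carol, Bob} → Dave is next (Dave > Kate).
  Step 4: remaining {Hank, Kate, Carol, Bob}; on the smaller side: {Hank, Carol, Bob} → Kate is next (Kate > Hank).
  Step 5: remaining {Hank, Carol, Bob}; on the smaller side: {Carol, Bob} → Hank is next (Hank > Carol).
  Step 6: remaining {Carol, Bob}; on the smaller side: {Bob} → Carol is next (Carol > Bob).
  Step 7: only Bob remains → lowest.
Final ranking (highest to lowest):

Mia > Iris > Dave > Kate > Hank > Carol > Bob


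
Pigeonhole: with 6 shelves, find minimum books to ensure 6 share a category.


Pigeonhole: to guarantee k in one of n categories, need (k-1)×n + 1.
k = 6, n = 6
Minimum = (6-1) × 6 + 1 = 5 × 6 + 1

31


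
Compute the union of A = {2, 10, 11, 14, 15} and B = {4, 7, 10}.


A = {2, 10, 11, 14, 15}
B = {4, 7, 10}
Operation: union
All elements combined: 2, 4, 7, 10, 11, 14, 15

{2, 4, 7, 10, 11, 14, 15}


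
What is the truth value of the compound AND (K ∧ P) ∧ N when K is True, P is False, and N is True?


K = True, P = False, N = True
Step 1: K ∧ P = True AND False = False
Step 2: False ∧ N = False AND True = False
AND is true only when ALL operands are true.

False


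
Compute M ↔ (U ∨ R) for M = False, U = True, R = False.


M = False, U = True, R = False
Step 1: U ∨ R = True OR False = True
Step 2: M ↔ (True): true when both sides have same truth value.
Result: False ↔ True = False

False


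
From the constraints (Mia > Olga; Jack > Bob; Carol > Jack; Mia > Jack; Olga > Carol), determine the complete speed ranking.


Constraints: Mia > Olga; Jack > Bob; Carol > Jack; Mia > Jack; Olga > Carol
Method: at each step, the next-highest is the one remaining person who never appears on the smaller side of a constraint between remaining people.
  Step 1: remaining {Mia, Olga, Carol, Bob, Jack}; on the smaller side: {Olga, Carol, Bob, Jack} → Mia is next (Mia > Olga; Mia > Jack).
  Step 2: remaining {Olga, Carol, Bob, Jack}; on the smaller side: {Carol, Bob, Jack} → Olga is next (Olga > Carol).
  Step 3: remaining {Carol, Bob, Jack}; on the smaller side: {Bob, Jack} → Carol is next (Carol > Jack).
  Step 4: remaining {Bob, Jack}; on the smaller side: {Bob} → Jack is next (Jack > Bob).
  Step 5: only Bob remains → lowest.
Final ranking (highest to lowest):

Mia > Olga > Carol > Jack > Bob


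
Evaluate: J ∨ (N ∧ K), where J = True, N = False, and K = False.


J = True, N = False, K = False
Step 1: N ∧ K = False AND False = False
Step 2: J ∨ False = True OR False = True
AND evaluated first (higher precedence); then OR applied.

True


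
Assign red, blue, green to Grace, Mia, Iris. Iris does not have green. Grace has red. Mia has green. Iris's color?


From clues:
  Mia → green
  Grace → red
By elimination, Iris gets the remaining.

blue


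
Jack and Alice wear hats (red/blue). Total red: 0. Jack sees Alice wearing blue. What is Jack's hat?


Total red = 0, Alice = blue
Red accounted for: 0
Remaining for Jack: 0
Jack's hat is blue.

blue


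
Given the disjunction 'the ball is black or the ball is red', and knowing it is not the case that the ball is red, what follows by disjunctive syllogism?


Disjunctive syllogism: P ∨ Q, ¬P ⊢ Q
Disjunction: the ball is black ∨ the ball is red
We know it is not the case that the ball is red.
By disjunctive syllogism, the other disjunct must be true.

The ball is black


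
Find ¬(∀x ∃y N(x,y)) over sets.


Original: ∀x ∃y N(x,y)
Rule: ¬∀→∃, ¬∃→∀, negate predicate.
Negation: ∃x ∀y ¬N(x,y)

∃x ∀y ¬N(x,y)


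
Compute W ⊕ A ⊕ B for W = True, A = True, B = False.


W = True, A = True, B = False
Step 1: W ⊕ A = True XOR True = False
Step 2: False ⊕ B = False XOR False = False
XOR is true when an odd number of operands are true.

False


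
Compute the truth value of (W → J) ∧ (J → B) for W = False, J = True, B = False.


W = False, J = True, B = False
Step 1: W → J is false only when W=True and J=False. Result: True
Step 2: J → B is false only when J=True and B=False. Result: False
Step 3: True ∧ False = False

False


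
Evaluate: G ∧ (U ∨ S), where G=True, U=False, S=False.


G = True, U = False, S = False
Expression: G ∧ (U ∨ S)
Step 1: U ∨ S = False OR False = False
Step 2: G ∧ (False) = True AND False = False

False


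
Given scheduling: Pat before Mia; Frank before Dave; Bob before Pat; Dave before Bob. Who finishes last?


Constraints: Pat before Mia; Frank before Dave; Bob before Pat; Dave before Bob
The last task can have nothing scheduled after it, so it must never appear on the left of a 'before'.
Tasks appearing before some other task: Pat, Frank, Bob, Dave.
The only task not in that list is Mia → it is last.

Mia


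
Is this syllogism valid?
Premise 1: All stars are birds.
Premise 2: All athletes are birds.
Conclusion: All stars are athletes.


Premise 1: All stars are birds.
Premise 2: All athletes are birds.
Conclusion: All stars are athletes.
Fallacy: undistributed middle. birds is predicate in both.
Counterexample: stars and athletes could be disjoint subsets of birds.

Invalid


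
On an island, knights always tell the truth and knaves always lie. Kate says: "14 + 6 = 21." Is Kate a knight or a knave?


Statement: "14 + 6 = 21."
Actual: 14 + 6 = 20
Claimed: 21
Statement is FALSE → Kate lies → Knave

Knave
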